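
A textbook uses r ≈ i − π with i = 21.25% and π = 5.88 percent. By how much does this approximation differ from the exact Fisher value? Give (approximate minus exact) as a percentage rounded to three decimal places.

0.854%

Approximate: r ≈ 21.250% − 5.880% = 15.3700%
Exact: (1 + 0.2125)/(1 + 0.0588) − 1 = 14.5164%
Error = 15.3700% − 14.5164% = 0.8536% → 0.854%.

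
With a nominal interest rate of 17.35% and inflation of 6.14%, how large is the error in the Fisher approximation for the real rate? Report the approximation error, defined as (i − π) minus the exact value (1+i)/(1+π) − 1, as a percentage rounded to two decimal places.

Approximate: r ≈ 17.350% − 6.140% = 11.2100%
Exact: (1 + 0.1735)/(1 + 0.0614) − 1 = 10.5615%
Error = 11.2100% − 10.5615% = 0.6485% → 0.65%.

0.65%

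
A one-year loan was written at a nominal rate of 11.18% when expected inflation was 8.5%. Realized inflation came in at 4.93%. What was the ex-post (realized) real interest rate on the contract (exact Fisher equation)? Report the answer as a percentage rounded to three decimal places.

Ex-post: (1 + 0.1118)/(1 + 0.0493) − 1 = 5.9564%
So the realized real rate is 5.956%.

5.956%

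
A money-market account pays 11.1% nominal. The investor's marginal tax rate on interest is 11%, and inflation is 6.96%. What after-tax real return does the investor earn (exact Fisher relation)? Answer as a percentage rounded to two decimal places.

After-tax nominal return = 11.1% × (1 − 0.11) = 9.8790%.
1 + r = 1.09879 / 1.06960 = 1.027291
After-tax real rate = 1.027291 − 1 → 2.73%.

2.73%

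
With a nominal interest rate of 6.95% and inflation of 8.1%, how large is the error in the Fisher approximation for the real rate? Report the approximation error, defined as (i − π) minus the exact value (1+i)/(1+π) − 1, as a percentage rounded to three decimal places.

-0.086%

Approximate: r ≈ 6.950% − 8.100% = -1.1500%
Exact: (1 + 0.0695)/(1 + 0.0810) − 1 = -1.0638%
Error = -1.1500% − (-1.0638%) = -0.0862% → -0.086%.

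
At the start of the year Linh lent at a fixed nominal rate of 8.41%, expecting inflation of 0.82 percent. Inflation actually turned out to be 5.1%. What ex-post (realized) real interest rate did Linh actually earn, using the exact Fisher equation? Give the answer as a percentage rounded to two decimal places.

3.15%

Ex-post: (1 + 0.0841)/(1 + 0.0510) − 1 = 3.1494%
So the realized real rate is 3.15%.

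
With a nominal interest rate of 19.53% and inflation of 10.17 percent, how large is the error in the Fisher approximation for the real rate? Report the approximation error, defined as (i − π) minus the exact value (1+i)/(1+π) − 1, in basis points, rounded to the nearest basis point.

Approximate: r ≈ 19.530% − 10.170% = 9.3600%
Exact: (1 + 0.1953)/(1 + 0.1017) − 1 = 8.4960%
Error = 9.3600% − 8.4960% = 0.8640% → 86 basis points.

86 basis points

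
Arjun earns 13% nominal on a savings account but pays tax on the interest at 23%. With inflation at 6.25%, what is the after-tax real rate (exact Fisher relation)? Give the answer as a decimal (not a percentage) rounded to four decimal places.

After-tax nominal return = 13% × (1 − 0.23) = 10.0100%.
1 + r = 1.10010 / 1.06250 = 1.035388
After-tax real rate = 1.035388 − 1 → 0.0354.

0.0354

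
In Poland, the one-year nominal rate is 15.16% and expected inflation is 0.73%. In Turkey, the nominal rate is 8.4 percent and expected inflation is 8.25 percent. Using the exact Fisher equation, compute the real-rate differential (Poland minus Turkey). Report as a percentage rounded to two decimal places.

14.19%

Poland: (1 + 0.1516)/(1 + 0.0073) − 1 = 14.3254%
Turkey: (1 + 0.0840)/(1 + 0.0825) − 1 = 0.1386%
Differential = 14.3254% − 0.1386% = 14.1869% → 14.19%.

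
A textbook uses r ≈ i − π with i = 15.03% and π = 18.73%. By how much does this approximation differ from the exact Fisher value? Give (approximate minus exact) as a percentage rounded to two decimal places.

-0.58%

Approximate: r ≈ 15.030% − 18.730% = -3.7000%
Exact: (1 + 0.1503)/(1 + 0.1873) − 1 = -3.1163%
Error = -3.7000% − (-3.1163%) = -0.5837% → -0.58%.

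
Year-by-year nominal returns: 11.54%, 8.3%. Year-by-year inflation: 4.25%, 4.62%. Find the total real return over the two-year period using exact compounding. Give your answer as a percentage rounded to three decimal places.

10.756%

Compound the nominal returns: 1.1154 × 1.0830 = 1.207978.
Compound inflation: 1.0425 × 1.0462 = 1.090664.
Deflate: 1.207978 / 1.090664 = 1.107563.
Total real return = 1.107563 − 1 → 10.756%.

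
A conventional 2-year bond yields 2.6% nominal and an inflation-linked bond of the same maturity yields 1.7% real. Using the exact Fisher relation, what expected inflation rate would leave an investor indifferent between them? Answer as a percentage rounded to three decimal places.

(1 + π) = (1 + i)/(1 + r) = 1.02600 / 1.01700 = 1.008850
Break-even inflation = 1.008850 − 1 → 0.885%.

0.885%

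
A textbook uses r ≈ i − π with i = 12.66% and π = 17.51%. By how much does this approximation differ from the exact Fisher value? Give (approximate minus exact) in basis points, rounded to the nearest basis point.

Approximate: r ≈ 12.660% − 17.510% = -4.8500%
Exact: (1 + 0.1266)/(1 + 0.1751) − 1 = -4.1273%
Error = -4.8500% − (-4.1273%) = -0.7227% → -72 basis points.

-72 basis points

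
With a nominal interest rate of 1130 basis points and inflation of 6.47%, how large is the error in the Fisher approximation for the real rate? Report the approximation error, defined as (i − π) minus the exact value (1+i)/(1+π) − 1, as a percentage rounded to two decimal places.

0.29%

Approximate: r ≈ 11.300% − 6.470% = 4.8300%
Exact: (1 + 0.1130)/(1 + 0.0647) − 1 = 4.5365%
Error = 4.8300% − 4.5365% = 0.2935% → 0.29%.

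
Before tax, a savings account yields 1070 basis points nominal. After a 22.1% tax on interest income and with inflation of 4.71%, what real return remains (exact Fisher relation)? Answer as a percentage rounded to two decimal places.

After-tax nominal return = 10.7% × (1 − 0.221) = 8.3353%.
1 + r = 1.083353 / 1.04710 = 1.034622
After-tax real rate = 1.034622 − 1 → 3.46%.

3.46%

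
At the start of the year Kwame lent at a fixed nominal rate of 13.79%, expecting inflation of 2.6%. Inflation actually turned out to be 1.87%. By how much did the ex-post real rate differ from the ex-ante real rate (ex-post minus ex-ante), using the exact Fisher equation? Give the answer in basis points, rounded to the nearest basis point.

Ex-ante: (1 + 0.1379)/(1 + 0.0260) − 1 = 10.9064%
Ex-post: (1 + 0.1379)/(1 + 0.0187) − 1 = 11.7012%
Difference (ex-post − ex-ante) = 0.7948% → 79 basis points.

79 basis points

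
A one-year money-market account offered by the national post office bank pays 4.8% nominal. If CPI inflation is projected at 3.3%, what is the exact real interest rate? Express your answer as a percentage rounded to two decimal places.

1.45%

1 + r = 1.04800 / 1.03300 = 1.014521
r = 1.014521 − 1 = 1.4521%, i.e. 1.45%.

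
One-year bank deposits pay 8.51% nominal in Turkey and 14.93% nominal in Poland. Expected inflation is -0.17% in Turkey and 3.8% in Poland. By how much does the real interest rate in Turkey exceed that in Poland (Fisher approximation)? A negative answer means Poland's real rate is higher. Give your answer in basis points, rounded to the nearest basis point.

-245 basis points

Turkey: 8.51% − (-0.17%) = 8.680%
Poland: 14.93% − 3.8% = 11.130%
Differential = -2.450% → -245 basis points.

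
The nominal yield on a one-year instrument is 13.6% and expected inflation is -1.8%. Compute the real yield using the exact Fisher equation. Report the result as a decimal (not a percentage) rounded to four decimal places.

By the Fisher identity, 1 + r = (1 + i)/(1 + π).
1 + r = 1.13600 / 0.98200 = 1.156823
r = 1.156823 − 1 = 15.6823%, i.e. 0.1568.

0.1568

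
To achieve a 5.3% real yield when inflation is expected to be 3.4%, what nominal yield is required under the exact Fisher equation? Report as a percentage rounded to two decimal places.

(1 + i) = (1 + r)(1 + π) = 1.05300 × 1.03400 = 1.088802
i = 1.088802 − 1, so the required nominal rate is 8.88%.

8.88%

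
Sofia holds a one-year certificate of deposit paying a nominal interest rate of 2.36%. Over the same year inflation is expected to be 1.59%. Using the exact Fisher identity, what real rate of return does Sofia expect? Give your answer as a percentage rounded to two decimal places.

By the Fisher identity, 1 + r = (1 + i)/(1 + π).
1 + r = 1.02360 / 1.01590 = 1.007579
r = 1.007579 − 1 = 0.7579%, i.e. 0.76%.

0.76%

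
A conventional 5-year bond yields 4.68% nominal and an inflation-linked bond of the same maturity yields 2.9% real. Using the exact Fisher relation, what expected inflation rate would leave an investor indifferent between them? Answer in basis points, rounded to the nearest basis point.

(1 + π) = (1 + i)/(1 + r) = 1.04680 / 1.02900 = 1.017298
Break-even inflation = 1.017298 − 1 → 173 basis points.

173 basis points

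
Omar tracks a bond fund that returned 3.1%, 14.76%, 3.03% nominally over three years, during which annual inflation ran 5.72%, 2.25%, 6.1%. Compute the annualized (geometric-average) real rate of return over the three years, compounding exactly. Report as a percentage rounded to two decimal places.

Compound the nominal returns: 1.0310 × 1.1476 × 1.0303 = 1.21902582.
Compound inflation: 1.0572 × 1.0225 × 1.0610 = 1.14692721.
Deflate: 1.21902582 / 1.14692721 = 1.06286241.
Annualized real rate = 1.06286241^(1/3) − 1 = 2.0530% → 2.05%.

2.05%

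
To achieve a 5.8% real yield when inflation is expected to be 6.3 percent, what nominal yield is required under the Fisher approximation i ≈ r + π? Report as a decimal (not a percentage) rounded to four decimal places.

0.1210

i ≈ r + π = 5.8% + 6.3% = 0.1210.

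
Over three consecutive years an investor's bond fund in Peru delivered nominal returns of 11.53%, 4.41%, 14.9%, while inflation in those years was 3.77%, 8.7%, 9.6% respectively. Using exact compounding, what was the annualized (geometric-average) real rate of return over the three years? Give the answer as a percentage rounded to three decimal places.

Compound the nominal returns: 1.1153 × 1.0441 × 1.1490 = 1.33799295.
Compound inflation: 1.0377 × 1.0870 × 1.0960 = 1.23626597.
Deflate: 1.33799295 / 1.23626597 = 1.08228568.
Annualized real rate = 1.08228568^(1/3) − 1 = 2.6709% → 2.671%.

2.671%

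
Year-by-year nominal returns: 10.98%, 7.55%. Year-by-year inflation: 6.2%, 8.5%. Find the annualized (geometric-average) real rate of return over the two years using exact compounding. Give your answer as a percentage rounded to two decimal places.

Compound the nominal returns: 1.1098 × 1.0755 = 1.19358990.
Compound inflation: 1.0620 × 1.0850 = 1.15227000.
Deflate: 1.19358990 / 1.15227000 = 1.03585956.
Annualized real rate = 1.03585956^(1/2) − 1 = 1.7772% → 1.78%.

1.78%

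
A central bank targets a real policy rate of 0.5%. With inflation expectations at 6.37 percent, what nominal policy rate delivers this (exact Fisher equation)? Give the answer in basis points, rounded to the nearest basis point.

(1 + i) = (1 + r)(1 + π) = 1.00500 × 1.06370 = 1.0690185
i = 1.0690185 − 1, so the required nominal rate is 690 basis points.

690 basis points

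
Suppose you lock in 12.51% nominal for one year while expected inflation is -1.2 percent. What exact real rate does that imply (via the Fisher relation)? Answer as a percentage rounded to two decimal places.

By the Fisher relation, 1 + r = (1 + i)/(1 + π).
1 + r = 1.12510 / 0.98800 = 1.138765
r = 1.138765 − 1 = 13.8765%, i.e. 13.88%.

13.88%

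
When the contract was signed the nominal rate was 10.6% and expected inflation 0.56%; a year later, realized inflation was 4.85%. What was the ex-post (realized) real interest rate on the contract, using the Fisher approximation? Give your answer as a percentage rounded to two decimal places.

5.75%

Ex-post: 10.6% − 4.85% = 5.750%
So the realized real rate is 5.75%.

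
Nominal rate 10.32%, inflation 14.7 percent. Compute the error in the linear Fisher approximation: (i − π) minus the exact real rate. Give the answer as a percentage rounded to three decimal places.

Approximate: r ≈ 10.320% − 14.700% = -4.3800%
Exact: (1 + 0.1032)/(1 + 0.1470) − 1 = -3.8187%
Error = -4.3800% − (-3.8187%) = -0.5613% → -0.561%.

-0.561%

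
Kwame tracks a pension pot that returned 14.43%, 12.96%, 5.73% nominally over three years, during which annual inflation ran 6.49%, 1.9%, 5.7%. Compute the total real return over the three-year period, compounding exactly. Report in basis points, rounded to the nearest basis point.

1915 basis points

Compound the nominal returns: 1.1443 × 1.1296 × 1.0573 = 1.366667.
Compound inflation: 1.0649 × 1.0190 × 1.0570 = 1.146986.
Deflate: 1.366667 / 1.146986 = 1.191530.
Total real return = 1.191530 − 1 → 1915 basis points.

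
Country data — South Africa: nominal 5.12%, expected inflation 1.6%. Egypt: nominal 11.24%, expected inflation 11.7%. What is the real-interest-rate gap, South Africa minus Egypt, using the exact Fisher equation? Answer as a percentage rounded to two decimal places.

South Africa: (1 + 0.0512)/(1 + 0.0160) − 1 = 3.4646%
Egypt: (1 + 0.1124)/(1 + 0.1170) − 1 = -0.4118%
Differential = 3.4646% − (-0.4118%) = 3.8764% → 3.88%.

3.88%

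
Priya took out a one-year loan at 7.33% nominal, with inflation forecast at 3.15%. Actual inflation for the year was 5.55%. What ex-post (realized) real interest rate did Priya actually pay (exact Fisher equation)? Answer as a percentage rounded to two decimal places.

1.69%

Ex-post: (1 + 0.0733)/(1 + 0.0555) − 1 = 1.6864%
So the realized real rate is 1.69%.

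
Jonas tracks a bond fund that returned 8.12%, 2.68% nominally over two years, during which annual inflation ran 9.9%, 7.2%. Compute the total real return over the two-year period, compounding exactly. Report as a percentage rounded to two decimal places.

Nominal growth factor = 1.0812 × 1.0268 = 1.110176
Price-level growth factor = 1.0990 × 1.0720 = 1.178128
Real growth factor = 1.110176 / 1.178128 = 0.942322
Total real return = 0.942322 − 1 → -5.77%.

-5.77%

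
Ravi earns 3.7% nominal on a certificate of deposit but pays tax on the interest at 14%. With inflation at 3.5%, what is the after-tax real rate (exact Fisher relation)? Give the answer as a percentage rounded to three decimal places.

-0.307%

After-tax nominal return = 3.7% × (1 − 0.14) = 3.1820%.
1 + r = 1.03182 / 1.03500 = 0.996928
After-tax real rate = 0.996928 − 1 → -0.307%.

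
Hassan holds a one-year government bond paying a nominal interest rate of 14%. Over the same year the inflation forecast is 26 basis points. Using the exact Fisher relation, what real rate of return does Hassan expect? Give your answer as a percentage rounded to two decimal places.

By the Fisher relation, 1 + r = (1 + i)/(1 + π).
1 + r = 1.14000 / 1.00260 = 1.137044
r = 1.137044 − 1 = 13.7044%, i.e. 13.70%.

13.70%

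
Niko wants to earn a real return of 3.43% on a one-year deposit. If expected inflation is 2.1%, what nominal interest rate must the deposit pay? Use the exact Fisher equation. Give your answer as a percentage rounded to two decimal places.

(1 + i) = (1 + r)(1 + π) = 1.03430 × 1.02100 = 1.0560203
i = 1.0560203 − 1, so the required nominal rate is 5.60%.

5.60%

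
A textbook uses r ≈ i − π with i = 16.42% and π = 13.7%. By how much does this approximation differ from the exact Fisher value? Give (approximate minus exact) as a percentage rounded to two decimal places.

Approximate: r ≈ 16.420% − 13.700% = 2.7200%
Exact: (1 + 0.1642)/(1 + 0.1370) − 1 = 2.3923%
Error = 2.7200% − 2.3923% = 0.3277% → 0.33%.

0.33%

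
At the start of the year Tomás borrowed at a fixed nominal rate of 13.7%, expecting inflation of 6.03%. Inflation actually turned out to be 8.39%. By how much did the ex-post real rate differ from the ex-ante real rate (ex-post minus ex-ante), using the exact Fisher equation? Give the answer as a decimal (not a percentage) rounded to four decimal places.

-0.0233

Ex-ante: (1 + 0.1370)/(1 + 0.0603) − 1 = 7.2338%
Ex-post: (1 + 0.1370)/(1 + 0.0839) − 1 = 4.8990%
Difference (ex-post − ex-ante) = -2.3348% → -0.0233.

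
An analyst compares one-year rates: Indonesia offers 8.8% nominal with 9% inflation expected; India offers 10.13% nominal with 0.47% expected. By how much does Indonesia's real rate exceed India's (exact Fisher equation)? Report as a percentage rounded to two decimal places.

Indonesia: (1 + 0.0880)/(1 + 0.0900) − 1 = -0.1835%
India: (1 + 0.1013)/(1 + 0.0047) − 1 = 9.6148%
Differential = -0.1835% − 9.6148% = -9.7983% → -9.80%.

-9.80%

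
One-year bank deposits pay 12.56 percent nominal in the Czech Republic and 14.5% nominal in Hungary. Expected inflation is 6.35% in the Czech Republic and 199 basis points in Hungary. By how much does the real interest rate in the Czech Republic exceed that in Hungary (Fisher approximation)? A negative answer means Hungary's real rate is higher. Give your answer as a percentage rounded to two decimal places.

-6.30%

The Czech Republic: 12.56% − 6.35% = 6.210%
Hungary: 14.5% − 1.99% = 12.510%
Differential = -6.300% → -6.30%.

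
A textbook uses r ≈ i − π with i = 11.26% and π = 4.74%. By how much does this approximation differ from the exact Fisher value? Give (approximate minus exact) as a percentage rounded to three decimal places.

0.295%

Approximate: r ≈ 11.260% − 4.740% = 6.5200%
Exact: (1 + 0.1126)/(1 + 0.0474) − 1 = 6.2249%
Error = 6.5200% − 6.2249% = 0.2951% → 0.295%.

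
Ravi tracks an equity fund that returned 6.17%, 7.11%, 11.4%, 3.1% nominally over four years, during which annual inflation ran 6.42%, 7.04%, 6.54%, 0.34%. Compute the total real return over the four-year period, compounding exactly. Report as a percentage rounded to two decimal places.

Compound the nominal returns: 1.0617 × 1.0711 × 1.1140 × 1.0310 = 1.306098.
Compound inflation: 1.0642 × 1.0704 × 1.0654 × 1.0034 = 1.217744.
Deflate: 1.306098 / 1.217744 = 1.072555.
Total real return = 1.072555 − 1 → 7.26%.

7.26%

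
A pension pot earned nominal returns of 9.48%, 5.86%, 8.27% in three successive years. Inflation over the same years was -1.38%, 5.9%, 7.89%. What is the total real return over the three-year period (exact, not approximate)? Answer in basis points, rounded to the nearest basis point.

Compound the nominal returns: 1.0948 × 1.0586 × 1.0827 = 1.254801.
Compound inflation: 0.9862 × 1.0590 × 1.0789 = 1.126788.
Deflate: 1.254801 / 1.126788 = 1.113609.
Total real return = 1.113609 − 1 → 1136 basis points.

1136 basis points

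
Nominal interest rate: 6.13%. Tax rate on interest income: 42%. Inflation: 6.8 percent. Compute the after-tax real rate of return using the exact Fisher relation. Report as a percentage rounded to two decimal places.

After-tax nominal return = 6.13% × (1 − 0.42) = 3.5554%.
1 + r = 1.035554 / 1.06800 = 0.969620
After-tax real rate = 0.969620 − 1 → -3.04%.

-3.04%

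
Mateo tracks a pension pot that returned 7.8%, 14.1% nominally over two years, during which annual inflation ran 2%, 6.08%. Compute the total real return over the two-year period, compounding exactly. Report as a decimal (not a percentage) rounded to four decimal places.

Compound the nominal returns: 1.0780 × 1.1410 = 1.229998.
Compound inflation: 1.0200 × 1.0608 = 1.082016.
Deflate: 1.229998 / 1.082016 = 1.136765.
Total real return = 1.136765 − 1 → 0.1368.

0.1368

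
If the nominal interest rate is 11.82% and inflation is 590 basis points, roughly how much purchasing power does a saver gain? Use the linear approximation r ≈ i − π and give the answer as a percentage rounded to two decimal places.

5.92%

r ≈ i − π = 11.82% − 5.9% = 5.92%.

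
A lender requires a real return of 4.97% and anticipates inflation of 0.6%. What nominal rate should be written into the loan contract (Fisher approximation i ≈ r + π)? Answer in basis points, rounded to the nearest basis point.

i ≈ r + π = 4.97% + 0.6% = 557 basis points.

557 basis points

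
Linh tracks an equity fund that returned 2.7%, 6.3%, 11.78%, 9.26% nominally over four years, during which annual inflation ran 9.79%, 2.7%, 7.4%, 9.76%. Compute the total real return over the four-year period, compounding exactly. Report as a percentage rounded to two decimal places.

0.31%

Compound the nominal returns: 1.0270 × 1.0630 × 1.1178 × 1.0926 = 1.333303.
Compound inflation: 1.0979 × 1.0270 × 1.0740 × 1.0976 = 1.329173.
Deflate: 1.333303 / 1.329173 = 1.003107.
Total real return = 1.003107 − 1 → 0.31%.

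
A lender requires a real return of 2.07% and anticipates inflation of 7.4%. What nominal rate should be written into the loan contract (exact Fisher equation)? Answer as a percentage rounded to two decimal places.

9.62%

(1 + i) = (1 + r)(1 + π) = 1.02070 × 1.07400 = 1.0962318
i = 1.0962318 − 1, so the required nominal rate is 9.62%.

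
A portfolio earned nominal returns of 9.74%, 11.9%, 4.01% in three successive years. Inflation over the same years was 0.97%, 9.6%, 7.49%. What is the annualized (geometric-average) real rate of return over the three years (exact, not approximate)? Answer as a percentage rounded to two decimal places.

2.40%

Nominal growth factor = 1.0974 × 1.1190 × 1.0401 = 1.27723302
Price-level growth factor = 1.0097 × 1.0960 × 1.0749 = 1.18951788
Real growth factor = 1.27723302 / 1.18951788 = 1.07374008
Annualized real rate = 1.07374008^(1/3) − 1 = 2.3999% → 2.40%.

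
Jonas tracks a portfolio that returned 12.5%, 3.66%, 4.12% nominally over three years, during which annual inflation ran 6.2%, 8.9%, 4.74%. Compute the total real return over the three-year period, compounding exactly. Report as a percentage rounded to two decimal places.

Compound the nominal returns: 1.1250 × 1.0366 × 1.0412 = 1.214221.
Compound inflation: 1.0620 × 1.0890 × 1.0474 = 1.211337.
Deflate: 1.214221 / 1.211337 = 1.002381.
Total real return = 1.002381 − 1 → 0.24%.

0.24%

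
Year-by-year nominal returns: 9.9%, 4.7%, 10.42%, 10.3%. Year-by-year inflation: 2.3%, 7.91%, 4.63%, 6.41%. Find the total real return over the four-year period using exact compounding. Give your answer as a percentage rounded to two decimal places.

14.02%

Compound the nominal returns: 1.0990 × 1.0470 × 1.1042 × 1.1030 = 1.401418.
Compound inflation: 1.0230 × 1.0791 × 1.0463 × 1.0641 = 1.229068.
Deflate: 1.401418 / 1.229068 = 1.140228.
Total real return = 1.140228 − 1 → 14.02%.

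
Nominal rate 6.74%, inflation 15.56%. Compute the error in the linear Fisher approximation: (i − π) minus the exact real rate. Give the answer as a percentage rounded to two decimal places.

Approximate: r ≈ 6.740% − 15.560% = -8.8200%
Exact: (1 + 0.0674)/(1 + 0.1556) − 1 = -7.6324%
Error = -8.8200% − (-7.6324%) = -1.1876% → -1.19%.

-1.19%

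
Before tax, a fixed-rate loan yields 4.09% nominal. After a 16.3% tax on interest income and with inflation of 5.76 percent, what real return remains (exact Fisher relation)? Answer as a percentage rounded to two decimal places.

-2.21%

After-tax nominal return = 4.09% × (1 − 0.163) = 3.42333%.
1 + r = 1.0342333 / 1.05760 = 0.977906
After-tax real rate = 0.977906 − 1 → -2.21%.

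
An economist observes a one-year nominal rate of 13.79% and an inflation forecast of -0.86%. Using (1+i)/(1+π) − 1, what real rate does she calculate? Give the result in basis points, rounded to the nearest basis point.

By the Fisher equation, 1 + r = (1 + i)/(1 + π).
1 + r = 1.13790 / 0.99140 = 1.147771
r = 1.147771 − 1 = 14.7771%, i.e. 1478 basis points.

1478 basis points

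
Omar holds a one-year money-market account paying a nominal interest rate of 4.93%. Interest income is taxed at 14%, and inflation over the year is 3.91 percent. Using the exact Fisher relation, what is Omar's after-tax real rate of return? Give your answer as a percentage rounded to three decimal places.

0.317%

After-tax nominal return = 4.93% × (1 − 0.14) = 4.2398%.
1 + r = 1.042398 / 1.03910 = 1.003174
After-tax real rate = 1.003174 − 1 → 0.317%.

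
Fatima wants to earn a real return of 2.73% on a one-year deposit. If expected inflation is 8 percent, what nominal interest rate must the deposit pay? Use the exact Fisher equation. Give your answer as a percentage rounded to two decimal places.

10.95%

(1 + i) = (1 + r)(1 + π) = 1.02730 × 1.08000 = 1.109484
i = 1.109484 − 1, so the required nominal rate is 10.95%.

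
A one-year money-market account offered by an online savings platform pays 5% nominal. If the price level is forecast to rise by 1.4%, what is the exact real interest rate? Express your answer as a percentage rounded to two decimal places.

3.55%

By the Fisher identity, 1 + r = (1 + i)/(1 + π).
1 + r = 1.05000 / 1.01400 = 1.035503
r = 1.035503 − 1 = 3.5503%, i.e. 3.55%.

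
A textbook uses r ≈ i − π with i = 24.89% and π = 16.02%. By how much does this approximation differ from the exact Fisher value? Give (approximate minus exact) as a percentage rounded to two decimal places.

Approximate: r ≈ 24.890% − 16.020% = 8.8700%
Exact: (1 + 0.2489)/(1 + 0.1602) − 1 = 7.6452%
Error = 8.8700% − 7.6452% = 1.2248% → 1.22%.

1.22%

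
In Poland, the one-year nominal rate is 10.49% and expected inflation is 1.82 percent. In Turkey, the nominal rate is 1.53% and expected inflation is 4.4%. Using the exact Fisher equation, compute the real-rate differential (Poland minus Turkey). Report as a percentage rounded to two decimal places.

Poland: (1 + 0.1049)/(1 + 0.0182) − 1 = 8.5150%
Turkey: (1 + 0.0153)/(1 + 0.0440) − 1 = -2.7490%
Differential = 8.5150% − (-2.7490%) = 11.2641% → 11.26%.

11.26%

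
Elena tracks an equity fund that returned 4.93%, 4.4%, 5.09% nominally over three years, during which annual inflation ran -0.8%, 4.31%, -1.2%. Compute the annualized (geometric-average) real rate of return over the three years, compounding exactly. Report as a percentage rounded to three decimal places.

Compound the nominal returns: 1.0493 × 1.0440 × 1.0509 = 1.15122858.
Compound inflation: 0.9920 × 1.0431 × 0.9880 = 1.02233814.
Deflate: 1.15122858 / 1.02233814 = 1.12607418.
Annualized real rate = 1.12607418^(1/3) − 1 = 4.0373% → 4.037%.

4.037%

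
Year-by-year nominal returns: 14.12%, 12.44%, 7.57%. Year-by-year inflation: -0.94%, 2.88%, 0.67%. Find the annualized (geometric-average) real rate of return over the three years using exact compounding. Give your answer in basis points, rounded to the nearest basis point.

Compound the nominal returns: 1.1412 × 1.1244 × 1.0757 = 1.38030089.
Compound inflation: 0.9906 × 1.0288 × 1.0067 = 1.02595745.
Deflate: 1.38030089 / 1.02595745 = 1.34537831.
Annualized real rate = 1.34537831^(1/3) − 1 = 10.3947% → 1039 basis points.

1039 basis points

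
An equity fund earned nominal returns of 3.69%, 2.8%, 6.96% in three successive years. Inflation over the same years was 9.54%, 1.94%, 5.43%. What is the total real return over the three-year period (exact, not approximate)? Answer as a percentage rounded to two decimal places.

Nominal growth factor = 1.0369 × 1.0280 × 1.0696 = 1.140122
Price-level growth factor = 1.0954 × 1.0194 × 1.0543 = 1.177285
Real growth factor = 1.140122 / 1.177285 = 0.968434
Total real return = 0.968434 − 1 → -3.16%.

-3.16%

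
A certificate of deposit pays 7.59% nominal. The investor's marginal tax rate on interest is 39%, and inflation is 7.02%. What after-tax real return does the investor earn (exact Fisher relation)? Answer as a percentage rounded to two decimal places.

After-tax nominal return = 7.59% × (1 − 0.39) = 4.6299%.
1 + r = 1.046299 / 1.07020 = 0.977667
After-tax real rate = 0.977667 − 1 → -2.23%.

-2.23%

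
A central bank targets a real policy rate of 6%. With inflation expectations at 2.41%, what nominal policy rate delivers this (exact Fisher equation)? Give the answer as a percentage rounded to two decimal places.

(1 + i) = (1 + r)(1 + π) = 1.06000 × 1.02410 = 1.085546
i = 1.085546 − 1, so the required nominal rate is 8.55%.

8.55%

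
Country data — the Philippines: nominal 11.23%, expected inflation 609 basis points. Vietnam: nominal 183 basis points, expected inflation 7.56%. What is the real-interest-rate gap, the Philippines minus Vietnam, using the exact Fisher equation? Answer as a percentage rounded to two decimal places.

The Philippines: (1 + 0.1123)/(1 + 0.0609) − 1 = 4.8449%
Vietnam: (1 + 0.0183)/(1 + 0.0756) − 1 = -5.3273%
Differential = 4.8449% − (-5.3273%) = 10.1722% → 10.17%.

10.17%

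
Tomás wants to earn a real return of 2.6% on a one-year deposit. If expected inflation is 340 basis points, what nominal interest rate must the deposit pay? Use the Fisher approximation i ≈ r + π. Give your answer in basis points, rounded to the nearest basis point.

600 basis points

i ≈ r + π = 2.6% + 3.4% = 600 basis points.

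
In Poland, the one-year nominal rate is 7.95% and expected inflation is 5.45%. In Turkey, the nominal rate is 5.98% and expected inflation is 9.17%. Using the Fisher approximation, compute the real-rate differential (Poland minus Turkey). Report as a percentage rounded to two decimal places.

Poland: 7.95% − 5.45% = 2.500%
Turkey: 5.98% − 9.17% = -3.190%
Differential = 5.690% → 5.69%.

5.69%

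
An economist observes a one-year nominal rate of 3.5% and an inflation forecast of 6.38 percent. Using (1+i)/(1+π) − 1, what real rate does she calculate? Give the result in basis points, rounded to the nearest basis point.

1 + r = 1.03500 / 1.06380 = 0.972927
r = 0.972927 − 1 = -2.7073%, i.e. -271 basis points.

-271 basis points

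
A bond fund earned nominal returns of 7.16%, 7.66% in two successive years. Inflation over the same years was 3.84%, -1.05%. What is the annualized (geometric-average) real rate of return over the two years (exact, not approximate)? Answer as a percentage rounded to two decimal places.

Nominal growth factor = 1.0716 × 1.0766 = 1.15368456
Price-level growth factor = 1.0384 × 0.9895 = 1.02749680
Real growth factor = 1.15368456 / 1.02749680 = 1.12281085
Annualized real rate = 1.12281085^(1/2) − 1 = 5.9628% → 5.96%.

5.96%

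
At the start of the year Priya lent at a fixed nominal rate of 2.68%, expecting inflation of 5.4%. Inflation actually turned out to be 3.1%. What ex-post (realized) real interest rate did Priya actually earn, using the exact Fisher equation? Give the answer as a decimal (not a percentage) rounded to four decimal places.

-0.0041

Ex-post: (1 + 0.0268)/(1 + 0.0310) − 1 = -0.4074%
So the realized real rate is -0.0041.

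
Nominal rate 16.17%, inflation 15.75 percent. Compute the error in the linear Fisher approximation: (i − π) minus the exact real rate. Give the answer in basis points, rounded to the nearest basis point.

Approximate: r ≈ 16.170% − 15.750% = 0.4200%
Exact: (1 + 0.1617)/(1 + 0.1575) − 1 = 0.3629%
Error = 0.4200% − 0.3629% = 0.0571% → 6 basis points.

6 basis points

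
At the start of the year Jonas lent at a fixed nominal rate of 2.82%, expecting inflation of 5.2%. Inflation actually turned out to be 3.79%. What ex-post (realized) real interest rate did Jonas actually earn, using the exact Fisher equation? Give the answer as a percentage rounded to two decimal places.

Ex-post: (1 + 0.0282)/(1 + 0.0379) − 1 = -0.9346%
So the realized real rate is -0.93%.

-0.93%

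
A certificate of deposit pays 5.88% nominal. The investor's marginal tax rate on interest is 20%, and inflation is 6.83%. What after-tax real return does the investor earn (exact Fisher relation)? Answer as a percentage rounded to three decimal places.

After-tax nominal return = 5.88% × (1 − 0.2) = 4.7040%.
1 + r = 1.04704 / 1.06830 = 0.980099
After-tax real rate = 0.980099 − 1 → -1.990%.

-1.990%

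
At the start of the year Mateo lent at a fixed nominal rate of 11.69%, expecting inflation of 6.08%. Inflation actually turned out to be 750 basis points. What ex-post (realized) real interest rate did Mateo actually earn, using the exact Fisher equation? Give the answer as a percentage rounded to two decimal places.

3.90%

Ex-post: (1 + 0.1169)/(1 + 0.0750) − 1 = 3.8977%
So the realized real rate is 3.90%.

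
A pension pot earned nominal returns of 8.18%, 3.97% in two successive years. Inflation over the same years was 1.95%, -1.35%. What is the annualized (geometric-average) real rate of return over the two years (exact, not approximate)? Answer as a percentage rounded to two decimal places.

Compound the nominal returns: 1.0818 × 1.0397 = 1.12474746.
Compound inflation: 1.0195 × 0.9865 = 1.00573675.
Deflate: 1.12474746 / 1.00573675 = 1.11833187.
Annualized real rate = 1.11833187^(1/2) − 1 = 5.7512% → 5.75%.

5.75%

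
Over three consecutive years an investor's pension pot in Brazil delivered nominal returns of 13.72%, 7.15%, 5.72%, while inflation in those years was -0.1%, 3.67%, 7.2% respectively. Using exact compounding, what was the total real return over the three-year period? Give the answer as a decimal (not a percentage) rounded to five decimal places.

0.16031

Compound the nominal returns: 1.1372 × 1.0715 × 1.0572 = 1.288209.
Compound inflation: 0.9990 × 1.0367 × 1.0720 = 1.110231.
Deflate: 1.288209 / 1.110231 = 1.160307.
Total real return = 1.160307 − 1 → 0.16031.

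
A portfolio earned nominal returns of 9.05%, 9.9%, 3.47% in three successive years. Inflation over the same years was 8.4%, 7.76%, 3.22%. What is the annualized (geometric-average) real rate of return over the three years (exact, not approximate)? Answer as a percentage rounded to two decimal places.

Compound the nominal returns: 1.0905 × 1.0990 × 1.0347 = 1.24004604.
Compound inflation: 1.0840 × 1.0776 × 1.0322 = 1.20573181.
Deflate: 1.24004604 / 1.20573181 = 1.02845926.
Annualized real rate = 1.02845926^(1/3) − 1 = 0.9398% → 0.94%.

0.94%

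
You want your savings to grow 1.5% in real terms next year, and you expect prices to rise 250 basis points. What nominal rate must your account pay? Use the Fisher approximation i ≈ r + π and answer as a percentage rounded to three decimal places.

i ≈ r + π = 1.5% + 2.5% = 4.000%.

4.000%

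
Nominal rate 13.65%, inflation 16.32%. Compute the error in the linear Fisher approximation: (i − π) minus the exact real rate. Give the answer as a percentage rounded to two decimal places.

-0.37%

Approximate: r ≈ 13.650% − 16.320% = -2.6700%
Exact: (1 + 0.1365)/(1 + 0.1632) − 1 = -2.2954%
Error = -2.6700% − (-2.2954%) = -0.3746% → -0.37%.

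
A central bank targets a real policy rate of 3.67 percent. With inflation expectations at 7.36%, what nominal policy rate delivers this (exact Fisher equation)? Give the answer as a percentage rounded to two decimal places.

(1 + i) = (1 + r)(1 + π) = 1.03670 × 1.07360 = 1.11300112
i = 1.11300112 − 1, so the required nominal rate is 11.30%.

11.30%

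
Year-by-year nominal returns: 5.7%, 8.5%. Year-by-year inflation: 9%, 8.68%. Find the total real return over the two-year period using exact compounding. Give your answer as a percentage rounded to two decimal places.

-3.19%

Nominal growth factor = 1.0570 × 1.0850 = 1.146845
Price-level growth factor = 1.0900 × 1.0868 = 1.184612
Real growth factor = 1.146845 / 1.184612 = 0.968119
Total real return = 0.968119 − 1 → -3.19%.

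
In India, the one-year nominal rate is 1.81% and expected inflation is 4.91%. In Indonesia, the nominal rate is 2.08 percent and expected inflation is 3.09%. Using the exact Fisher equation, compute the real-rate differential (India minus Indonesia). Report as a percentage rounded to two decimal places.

India: (1 + 0.0181)/(1 + 0.0491) − 1 = -2.9549%
Indonesia: (1 + 0.0208)/(1 + 0.0309) − 1 = -0.9797%
Differential = -2.9549% − (-0.9797%) = -1.9752% → -1.98%.

-1.98%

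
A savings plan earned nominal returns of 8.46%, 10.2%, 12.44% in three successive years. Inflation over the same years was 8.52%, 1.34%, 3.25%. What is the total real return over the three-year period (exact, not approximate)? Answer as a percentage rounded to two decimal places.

18.36%

Nominal growth factor = 1.0846 × 1.1020 × 1.1244 = 1.343916
Price-level growth factor = 1.0852 × 1.0134 × 1.0325 = 1.135483
Real growth factor = 1.343916 / 1.135483 = 1.183563
Total real return = 1.183563 − 1 → 18.36%.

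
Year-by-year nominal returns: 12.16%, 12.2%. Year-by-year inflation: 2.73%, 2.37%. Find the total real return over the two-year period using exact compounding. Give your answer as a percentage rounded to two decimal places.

19.66%

Nominal growth factor = 1.1216 × 1.1220 = 1.258435
Price-level growth factor = 1.0273 × 1.0237 = 1.051647
Real growth factor = 1.258435 / 1.051647 = 1.196633
Total real return = 1.196633 − 1 → 19.66%.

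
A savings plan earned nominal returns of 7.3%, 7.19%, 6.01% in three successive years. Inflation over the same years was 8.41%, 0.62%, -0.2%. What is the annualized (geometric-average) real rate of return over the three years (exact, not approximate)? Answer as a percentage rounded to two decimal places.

3.85%

Compound the nominal returns: 1.0730 × 1.0719 × 1.0601 = 1.21927264.
Compound inflation: 1.0841 × 1.0062 × 0.9980 = 1.08863978.
Deflate: 1.21927264 / 1.08863978 = 1.11999641.
Annualized real rate = 1.11999641^(1/3) − 1 = 3.8498% → 3.85%.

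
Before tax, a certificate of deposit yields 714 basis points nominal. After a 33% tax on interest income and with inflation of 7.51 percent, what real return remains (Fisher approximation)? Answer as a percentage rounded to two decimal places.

-2.73%

After-tax nominal return = 7.14% × (1 − 0.33) = 4.7838%.
r ≈ 4.7838% − 7.51% → -2.73%.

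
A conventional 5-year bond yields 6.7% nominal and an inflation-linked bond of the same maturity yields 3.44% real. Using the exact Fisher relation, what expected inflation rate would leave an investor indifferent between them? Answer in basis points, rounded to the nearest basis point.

315 basis points

(1 + π) = (1 + i)/(1 + r) = 1.06700 / 1.03440 = 1.031516
Break-even inflation = 1.031516 − 1 → 315 basis points.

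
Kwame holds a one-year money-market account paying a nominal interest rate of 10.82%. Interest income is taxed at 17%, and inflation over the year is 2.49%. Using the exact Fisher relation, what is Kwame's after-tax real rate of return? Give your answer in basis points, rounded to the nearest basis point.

After-tax nominal return = 10.82% × (1 − 0.17) = 8.9806%.
1 + r = 1.089806 / 1.02490 = 1.063329
After-tax real rate = 1.063329 − 1 → 633 basis points.

633 basis points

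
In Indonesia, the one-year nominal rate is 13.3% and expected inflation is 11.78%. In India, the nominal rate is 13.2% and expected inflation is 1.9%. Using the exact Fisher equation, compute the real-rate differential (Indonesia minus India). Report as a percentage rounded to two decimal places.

-9.73%

Indonesia: (1 + 0.1330)/(1 + 0.1178) − 1 = 1.3598%
India: (1 + 0.1320)/(1 + 0.0190) − 1 = 11.0893%
Differential = 1.3598% − 11.0893% = -9.7295% → -9.73%.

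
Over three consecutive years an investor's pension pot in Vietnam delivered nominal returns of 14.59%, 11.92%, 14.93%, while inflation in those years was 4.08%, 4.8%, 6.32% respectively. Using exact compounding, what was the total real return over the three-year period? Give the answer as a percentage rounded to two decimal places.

Compound the nominal returns: 1.1459 × 1.1192 × 1.1493 = 1.473967.
Compound inflation: 1.0408 × 1.0480 × 1.0632 = 1.159694.
Deflate: 1.473967 / 1.159694 = 1.270996.
Total real return = 1.270996 − 1 → 27.10%.

27.10%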